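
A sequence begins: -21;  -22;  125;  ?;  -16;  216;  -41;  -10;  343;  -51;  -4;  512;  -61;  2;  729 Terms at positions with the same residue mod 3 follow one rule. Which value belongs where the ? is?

Taking every 3rd term gives 3 separate tracks.
Track A: -21, ?, -41, -51, -61 — linear: a_n = -11 − 10·n.
Track B: -22, -16, -10, -4, 2 — arithmetic with common difference +6.
Track C: 125, 216, 343, 512, 729 — the cubes 5³, 6³, 7³, ….
Filling track A at index 2 by its rule yields -31.

-31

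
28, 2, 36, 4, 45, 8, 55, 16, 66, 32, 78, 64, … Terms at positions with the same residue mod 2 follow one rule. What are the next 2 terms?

91, 128

Positions 1, 3, 5, … form one subsequence and positions 2, 4, 6, … form another.
Track A is 28, 36, 45, 55, 66, 78, which is triangular numbers n(n+1)/2 for n = 7, 8, ….
Track B is 2, 4, 8, 16, 32, 64, which is successive powers of 2.
Position 13 → track A, term 7 = 91.
Position 14 → track B, term 7 = 128.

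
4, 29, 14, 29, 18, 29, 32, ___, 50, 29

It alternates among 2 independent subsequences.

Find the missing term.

29

Positions 1, 3, 5, … form one subsequence and positions 2, 4, 6, … form another.
Stream A: 4, 14, 18, 32, 50 — a Fibonacci-like recurrence a_n = a_{n-1} + a_{n-2}.
Stream B: 29, 29, 29, ?, 29 — constant 29.
Filling stream B at index 4 by its rule yields 29.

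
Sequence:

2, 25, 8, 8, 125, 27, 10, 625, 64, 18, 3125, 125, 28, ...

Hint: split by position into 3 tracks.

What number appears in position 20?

390625

Split by position mod 3: positions 1, 4, 7, … form one track, and each other residue class forms its own.
Track A: 2, 8, 10, 18, 28. Each term equals the sum of the previous two.
Track B: 25, 125, 625, 3125. Powers of 5.
Track C: 8, 27, 64, 125. Consecutive cubes n³ from n = 2.
Position 20 → track B, term 7 = 390625.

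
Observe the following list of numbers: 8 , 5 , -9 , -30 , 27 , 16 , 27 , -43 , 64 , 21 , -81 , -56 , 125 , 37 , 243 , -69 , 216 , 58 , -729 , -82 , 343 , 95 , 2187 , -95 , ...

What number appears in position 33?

1000

Taking every 4th term gives 4 separate tracks.
Track A is 8, 27, 64, 125, 216, 343, which is perfect cubes starting at 2³.
Track B is 5, 16, 21, 37, 58, 95, which is Fibonacci-style (each term is the sum of the two before it).
Track C is -9, 27, -81, 243, -729, 2187, which is multiplying by -3 each time.
Track D is -30, -43, -56, -69, -82, -95, which is subtracting 13 each time.
The 33rd slot belongs to track A; its 9th term is 1000.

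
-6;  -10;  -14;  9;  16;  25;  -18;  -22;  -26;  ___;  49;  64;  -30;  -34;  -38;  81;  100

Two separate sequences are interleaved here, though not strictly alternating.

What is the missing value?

36

Positions follow the repeating pattern AAABBB; grouping by letter gives 2 tracks.
Track A: -6, -10, -14, -18, -22, -26, -30, -34, -38. Linear: a_n = -2 − 4·n.
Track B: 9, 16, 25, ?, 49, 64, 81, 100. The squares 3², 4², 5², ….
Filling track B at index 4 by its rule yields 36.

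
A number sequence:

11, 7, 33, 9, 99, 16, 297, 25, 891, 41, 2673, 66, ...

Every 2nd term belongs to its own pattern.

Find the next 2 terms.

8019, 107

The terms cycle through 2 interleaved subsequences.
Track A is 11, 33, 99, 297, 891, 2673, which is geometric with ratio 3.
Track B is 7, 9, 16, 25, 41, 66, which is each term equals the sum of the previous two.
Position 13 → track A, term 7 = 8019.
Position 14 falls in track B as its term 7, giving 107.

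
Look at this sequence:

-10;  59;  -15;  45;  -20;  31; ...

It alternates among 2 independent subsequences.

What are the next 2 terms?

Split by position mod 2 into 2 tracks.
Subsequence A: -10, -15, -20 (linear: a_n = -5 − 5·n).
Subsequence B: 59, 45, 31 (linear: a_n = 73 − 14·n).
Position 7 → subsequence A, term 4 = -25.
Term 8 comes from subsequence B (its 4th entry): 17.

-25, 17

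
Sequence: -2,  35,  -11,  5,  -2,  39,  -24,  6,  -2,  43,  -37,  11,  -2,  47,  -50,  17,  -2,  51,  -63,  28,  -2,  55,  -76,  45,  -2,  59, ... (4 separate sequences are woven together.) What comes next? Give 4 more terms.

Split by position mod 4 into 4 tracks.
Stream A: -2, -2, -2, -2, -2, -2, -2 — constant -2.
Stream B: 35, 39, 43, 47, 51, 55, 59 — arithmetic with common difference +4.
Stream C: -11, -24, -37, -50, -63, -76 — arithmetic, step −13.
Stream D: 5, 6, 11, 17, 28, 45 — Fibonacci-style (each term is the sum of the two before it).
Position 27 → stream C, term 7 = -89.
The 28th slot belongs to stream D; its 7th term is 73.
Position 29 → stream A, term 8 = -2.
Position 30 → stream B, term 8 = 63.

-89, 73, -2, 63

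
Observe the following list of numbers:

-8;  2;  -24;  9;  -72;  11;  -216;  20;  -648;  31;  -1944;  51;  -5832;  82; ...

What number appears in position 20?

Split by position mod 2 into 2 tracks.
Track A is -8, -24, -72, -216, -648, -1944, -5832, which is a geometric progression (common ratio 3).
Track B is 2, 9, 11, 20, 31, 51, 82, which is a Fibonacci-like recurrence a_n = a_{n-1} + a_{n-2}.
The 20th slot belongs to track B; its 10th term is 348.

348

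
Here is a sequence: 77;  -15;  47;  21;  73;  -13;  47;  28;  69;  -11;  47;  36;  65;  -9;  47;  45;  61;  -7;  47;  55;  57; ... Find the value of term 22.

-5

The terms cycle through 4 interleaved subsequences.
Subsequence A: 77, 73, 69, 65, 61, 57 (linear: a_n = 81 − 4·n).
Subsequence B: -15, -13, -11, -9, -7 (arithmetic, step +2).
Subsequence C: 47, 47, 47, 47, 47 (always 47).
Subsequence D: 21, 28, 36, 45, 55 (triangular numbers starting at T_6).
Term 22 comes from subsequence B (its 6th entry): -5.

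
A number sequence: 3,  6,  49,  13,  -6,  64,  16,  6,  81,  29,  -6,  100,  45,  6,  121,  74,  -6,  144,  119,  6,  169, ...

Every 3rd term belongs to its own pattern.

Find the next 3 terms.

Taking every 3rd term gives 3 separate tracks.
Subsequence A: 3, 13, 16, 29, 45, 74, 119 (a Fibonacci-like recurrence a_n = a_{n-1} + a_{n-2}).
Subsequence B: 6, -6, 6, -6, 6, -6, 6 (alternating ±6).
Subsequence C: 49, 64, 81, 100, 121, 144, 169 (perfect squares starting at 7²).
Position 22 → subsequence A, term 8 = 193.
Position 23 → subsequence B, term 8 = -6.
Position 24 → subsequence C, term 8 = 196.

193, -6, 196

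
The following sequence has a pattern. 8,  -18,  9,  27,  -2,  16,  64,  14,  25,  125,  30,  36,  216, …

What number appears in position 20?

Split by position mod 3: positions 1, 4, 7, … form one track, and each other residue class forms its own.
Stream A: 8, 27, 64, 125, 216. Consecutive cubes n³ from n = 2.
Stream B: -18, -2, 14, 30. Arithmetic with common difference +16.
Stream C: 9, 16, 25, 36. Perfect squares starting at 3².
Position 20 falls in stream B as its term 7, giving 78.

78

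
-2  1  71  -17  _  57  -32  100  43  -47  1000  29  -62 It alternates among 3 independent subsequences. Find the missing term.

10

Split by position mod 3 into 3 tracks.
Track A: -2, -17, -32, -47, -62 (subtracting 15 each time).
Track B: 1, ?, 100, 1000 (multiplying by 10 each time).
Track C: 71, 57, 43, 29 (linear: a_n = 85 − 14·n).
The gap is track B's term 2; the rule gives 10.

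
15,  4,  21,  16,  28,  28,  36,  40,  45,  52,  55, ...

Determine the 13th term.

66

Odd-indexed and even-indexed terms follow separate rules.
Subsequence A = 15, 21, 28, 36, 45, 55: the triangular numbers T_5, T_6, ….
Subsequence B = 4, 16, 28, 40, 52: adding 12 each time.
Position 13 falls in subsequence A as its term 7, giving 66.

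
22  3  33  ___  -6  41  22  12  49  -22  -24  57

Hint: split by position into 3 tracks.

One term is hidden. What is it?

-22

The terms cycle through 3 interleaved subsequences.
Stream A = 22, ?, 22, -22: the oscillation 22·(−1)^(n+1).
Stream B = 3, -6, 12, -24: multiplying by -2 each time.
Stream C = 33, 41, 49, 57: arithmetic with common difference +8.
Stream A's pattern makes the blank -22.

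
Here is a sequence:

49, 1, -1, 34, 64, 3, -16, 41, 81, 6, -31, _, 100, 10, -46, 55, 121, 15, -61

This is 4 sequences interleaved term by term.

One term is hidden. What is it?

The terms cycle through 4 interleaved subsequences.
Track A: 49, 64, 81, 100, 121. The squares 7², 8², 9², ….
Track B: 1, 3, 6, 10, 15. The triangular numbers T_1, T_2, ….
Track C: -1, -16, -31, -46, -61. Arithmetic with common difference −15.
Track D: 34, 41, ?, 55. Arithmetic, step +7.
Track D's pattern makes the blank 48.

48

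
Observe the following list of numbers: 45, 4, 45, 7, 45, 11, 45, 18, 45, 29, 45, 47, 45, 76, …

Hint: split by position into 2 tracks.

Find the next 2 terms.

45, 123

Odd-indexed and even-indexed terms follow separate rules.
Subsequence A: 45, 45, 45, 45, 45, 45, 45 — the constant sequence 45.
Subsequence B: 4, 7, 11, 18, 29, 47, 76 — a Fibonacci-like recurrence a_n = a_{n-1} + a_{n-2}.
Position 15 → subsequence A, term 8 = 45.
The 16th slot belongs to subsequence B; its 8th term is 123.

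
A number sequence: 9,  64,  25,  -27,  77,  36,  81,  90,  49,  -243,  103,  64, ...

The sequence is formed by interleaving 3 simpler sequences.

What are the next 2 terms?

Read the sequence 3 terms at a time; column i is its own pattern.
Subsequence A is 9, -27, 81, -243, which is a geometric progression (common ratio -3).
Subsequence B is 64, 77, 90, 103, which is adding 13 each time.
Subsequence C is 25, 36, 49, 64, which is perfect squares starting at 5².
Term 13 comes from subsequence A (its 5th entry): 729.
The 14th slot belongs to subsequence B; its 5th term is 116.

729, 116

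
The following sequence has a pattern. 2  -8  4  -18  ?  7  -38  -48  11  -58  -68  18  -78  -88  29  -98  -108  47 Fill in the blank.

-28

Reading positions in blocks of 3 reveals the pattern AAB — 2 tracks woven together.
Subsequence A: 2, -8, -18, ?, -38, -48, -58, -68, -78, -88, -98, -108 (arithmetic with common difference −10).
Subsequence B: 4, 7, 11, 18, 29, 47 (each term equals the sum of the previous two).
So the missing entry in subsequence A is -28.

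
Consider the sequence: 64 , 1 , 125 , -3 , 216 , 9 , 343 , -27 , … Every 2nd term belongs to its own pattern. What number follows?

512

Positions 1, 3, 5, … form one subsequence and positions 2, 4, 6, … form another.
Track A is 64, 125, 216, 343, which is consecutive cubes n³ from n = 4.
Track B is 1, -3, 9, -27, which is multiplying by -3 each time.
Term 9 comes from track A (its 5th entry): 512.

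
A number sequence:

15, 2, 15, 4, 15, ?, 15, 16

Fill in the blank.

8

Odd-indexed and even-indexed terms follow separate rules.
Track A = 15, 15, 15, 15: the constant sequence 15.
Track B = 2, 4, ?, 16: powers of 2.
So the missing entry in track B is 8.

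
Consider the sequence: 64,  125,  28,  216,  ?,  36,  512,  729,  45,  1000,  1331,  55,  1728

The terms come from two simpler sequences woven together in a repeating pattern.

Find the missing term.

343

The slot pattern repeats as AAB (period 3), so there are 2 interleaved tracks.
Track A = 64, 125, 216, ?, 512, 729, 1000, 1331, 1728: perfect cubes starting at 4³.
Track B = 28, 36, 45, 55: triangular numbers starting at T_7.
Filling track A at index 4 by its rule yields 343.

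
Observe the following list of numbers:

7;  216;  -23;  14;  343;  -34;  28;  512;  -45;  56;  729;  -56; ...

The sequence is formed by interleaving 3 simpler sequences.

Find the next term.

112

The terms cycle through 3 interleaved subsequences.
Track A = 7, 14, 28, 56: multiplying by 2 each time.
Track B = 216, 343, 512, 729: the cubes 6³, 7³, 8³, ….
Track C = -23, -34, -45, -56: arithmetic with common difference −11.
The 13th slot belongs to track A; its 5th term is 112.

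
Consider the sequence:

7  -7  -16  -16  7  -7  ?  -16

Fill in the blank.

The slot pattern repeats as AABB (period 4), so there are 2 interleaved tracks.
Subsequence A is 7, -7, 7, -7, which is the oscillation 7·(−1)^(n+1).
Subsequence B is -16, -16, ?, -16, which is always -16.
So the missing entry in subsequence B is -16.

-16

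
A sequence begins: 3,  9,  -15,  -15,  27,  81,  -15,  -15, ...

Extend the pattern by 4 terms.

Reading positions in blocks of 4 reveals the pattern AABB — 2 tracks woven together.
Stream A: 3, 9, 27, 81 (multiplying by 3 each time).
Stream B: -15, -15, -15, -15 (the constant sequence -15).
Position 9 → stream A, term 5 = 243.
The 10th slot belongs to stream A; its 6th term is 729.
Position 11 falls in stream B as its term 5, giving -15.
Term 12 comes from stream B (its 6th entry): -15.

243, 729, -15, -15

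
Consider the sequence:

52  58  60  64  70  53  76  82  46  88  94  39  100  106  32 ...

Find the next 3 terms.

Positions follow the repeating pattern AAB; grouping by letter gives 2 tracks.
Subsequence A is 52, 58, 64, 70, 76, 82, 88, 94, 100, 106, which is arithmetic with common difference +6.
Subsequence B is 60, 53, 46, 39, 32, which is linear: a_n = 67 − 7·n.
The 16th slot belongs to subsequence A; its 11th term is 112.
Term 17 comes from subsequence A (its 12th entry): 118.
Term 18 comes from subsequence B (its 6th entry): 25.

112, 118, 25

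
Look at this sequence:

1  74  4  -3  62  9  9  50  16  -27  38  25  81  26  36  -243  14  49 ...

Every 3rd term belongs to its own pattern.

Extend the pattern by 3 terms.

729, 2, 64

Read the sequence 3 terms at a time; column i is its own pattern.
Track A: 1, -3, 9, -27, 81, -243. Multiplying by -3 each time.
Track B: 74, 62, 50, 38, 26, 14. Linear: a_n = 86 − 12·n.
Track C: 4, 9, 16, 25, 36, 49. Perfect squares starting at 2².
Position 19 → track A, term 7 = 729.
Term 20 comes from track B (its 7th entry): 2.
Position 21 falls in track C as its term 7, giving 64.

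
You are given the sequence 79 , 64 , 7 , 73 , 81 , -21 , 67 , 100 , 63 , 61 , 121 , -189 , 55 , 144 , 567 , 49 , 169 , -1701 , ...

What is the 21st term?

Split by position mod 3: positions 1, 4, 7, … form one track, and each other residue class forms its own.
Track A is 79, 73, 67, 61, 55, 49, which is subtracting 6 each time.
Track B is 64, 81, 100, 121, 144, 169, which is consecutive squares n² from n = 8.
Track C is 7, -21, 63, -189, 567, -1701, which is a geometric progression (common ratio -3).
The 21st slot belongs to track C; its 7th term is 5103.

5103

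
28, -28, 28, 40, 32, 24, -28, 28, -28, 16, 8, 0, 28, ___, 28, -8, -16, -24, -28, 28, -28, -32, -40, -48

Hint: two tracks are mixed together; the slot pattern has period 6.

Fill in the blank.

The slot pattern repeats as AAABBB (period 6), so there are 2 interleaved tracks.
Subsequence A = 28, -28, 28, -28, 28, -28, 28, ?, 28, -28, 28, -28: the oscillation 28·(−1)^(n+1).
Subsequence B = 40, 32, 24, 16, 8, 0, -8, -16, -24, -32, -40, -48: linear: a_n = 48 − 8·n.
Filling subsequence A at index 8 by its rule yields -28.

-28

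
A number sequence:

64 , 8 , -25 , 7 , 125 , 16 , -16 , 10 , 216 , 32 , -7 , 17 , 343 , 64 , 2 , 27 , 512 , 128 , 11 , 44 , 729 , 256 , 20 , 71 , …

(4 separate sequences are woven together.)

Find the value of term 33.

1728

The terms cycle through 4 interleaved subsequences.
Subsequence A: 64, 125, 216, 343, 512, 729. Consecutive cubes n³ from n = 4.
Subsequence B: 8, 16, 32, 64, 128, 256. Powers of 2.
Subsequence C: -25, -16, -7, 2, 11, 20. Linear: a_n = -34 + 9·n.
Subsequence D: 7, 10, 17, 27, 44, 71. Fibonacci-style (each term is the sum of the two before it).
Term 33 comes from subsequence A (its 9th entry): 1728.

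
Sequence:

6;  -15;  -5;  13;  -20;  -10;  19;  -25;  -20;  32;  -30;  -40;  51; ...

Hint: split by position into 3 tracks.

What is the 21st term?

-320

Split by position mod 3 into 3 tracks.
Track A is 6, 13, 19, 32, 51, which is Fibonacci-style (each term is the sum of the two before it).
Track B is -15, -20, -25, -30, which is subtracting 5 each time.
Track C is -5, -10, -20, -40, which is multiplying by 2 each time.
The 21st slot belongs to track C; its 7th term is -320.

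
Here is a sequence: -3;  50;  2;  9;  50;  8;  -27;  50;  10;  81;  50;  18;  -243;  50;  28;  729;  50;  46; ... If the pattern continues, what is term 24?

120

Taking every 3rd term gives 3 separate tracks.
Track A: -3, 9, -27, 81, -243, 729. Geometric with ratio -3.
Track B: 50, 50, 50, 50, 50, 50. The constant sequence 50.
Track C: 2, 8, 10, 18, 28, 46. Fibonacci-style (each term is the sum of the two before it).
Position 24 falls in track C as its term 8, giving 120.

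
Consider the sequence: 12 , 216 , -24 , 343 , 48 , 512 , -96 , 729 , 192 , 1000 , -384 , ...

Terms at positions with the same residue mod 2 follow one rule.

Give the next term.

Positions 1, 3, 5, … form one subsequence and positions 2, 4, 6, … form another.
Stream A: 12, -24, 48, -96, 192, -384 — geometric, ×-2 each step.
Stream B: 216, 343, 512, 729, 1000 — the cubes 6³, 7³, 8³, ….
Term 12 comes from stream B (its 6th entry): 1331.

1331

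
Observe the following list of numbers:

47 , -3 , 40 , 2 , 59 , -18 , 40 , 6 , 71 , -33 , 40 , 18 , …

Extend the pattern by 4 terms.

The terms cycle through 4 interleaved subsequences.
Stream A = 47, 59, 71: adding 12 each time.
Stream B = -3, -18, -33: arithmetic with common difference −15.
Stream C = 40, 40, 40: always 40.
Stream D = 2, 6, 18: a geometric progression (common ratio 3).
Position 13 → stream A, term 4 = 83.
The 14th slot belongs to stream B; its 4th term is -48.
The 15th slot belongs to stream C; its 4th term is 40.
Term 16 comes from stream D (its 4th entry): 54.

83, -48, 40, 54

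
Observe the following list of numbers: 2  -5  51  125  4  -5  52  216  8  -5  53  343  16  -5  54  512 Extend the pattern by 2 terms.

Split by position mod 4: positions 1, 5, 9, … form one track, and each other residue class forms its own.
Subsequence A is 2, 4, 8, 16, which is successive powers of 2.
Subsequence B is -5, -5, -5, -5, which is the constant sequence -5.
Subsequence C is 51, 52, 53, 54, which is linear: a_n = 50 + n.
Subsequence D is 125, 216, 343, 512, which is perfect cubes starting at 5³.
Position 17 falls in subsequence A as its term 5, giving 32.
Term 18 comes from subsequence B (its 5th entry): -5.

32, -5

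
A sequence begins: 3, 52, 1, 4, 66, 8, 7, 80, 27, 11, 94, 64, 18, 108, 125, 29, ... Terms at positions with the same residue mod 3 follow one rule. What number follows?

122

Split by position mod 3: positions 1, 4, 7, … form one track, and each other residue class forms its own.
Track A = 3, 4, 7, 11, 18, 29: a Fibonacci-like recurrence a_n = a_{n-1} + a_{n-2}.
Track B = 52, 66, 80, 94, 108: adding 14 each time.
Track C = 1, 8, 27, 64, 125: perfect cubes starting at 1³.
Position 17 → track B, term 6 = 122.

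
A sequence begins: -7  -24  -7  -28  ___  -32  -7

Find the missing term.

-7

Positions 1, 3, 5, … form one subsequence and positions 2, 4, 6, … form another.
Track A: -7, -7, ?, -7 — constant -7.
Track B: -24, -28, -32 — linear: a_n = -20 − 4·n.
Filling track A at index 3 by its rule yields -7.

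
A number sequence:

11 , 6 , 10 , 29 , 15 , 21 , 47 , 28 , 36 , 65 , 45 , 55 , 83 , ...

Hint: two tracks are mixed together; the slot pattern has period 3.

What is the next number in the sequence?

66

Positions follow the repeating pattern ABB; grouping by letter gives 2 tracks.
Stream A: 11, 29, 47, 65, 83 (linear: a_n = -7 + 18·n).
Stream B: 6, 10, 15, 21, 28, 36, 45, 55 (triangular numbers starting at T_3).
Position 14 → stream B, term 9 = 66.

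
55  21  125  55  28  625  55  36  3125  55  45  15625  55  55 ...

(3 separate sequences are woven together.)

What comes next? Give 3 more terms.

Taking every 3rd term gives 3 separate tracks.
Track A: 55, 55, 55, 55, 55. The constant sequence 55.
Track B: 21, 28, 36, 45, 55. Triangular numbers n(n+1)/2 for n = 6, 7, ….
Track C: 125, 625, 3125, 15625. Powers of 5.
Position 15 → track C, term 5 = 78125.
The 16th slot belongs to track A; its 6th term is 55.
The 17th slot belongs to track B; its 6th term is 66.

78125, 55, 66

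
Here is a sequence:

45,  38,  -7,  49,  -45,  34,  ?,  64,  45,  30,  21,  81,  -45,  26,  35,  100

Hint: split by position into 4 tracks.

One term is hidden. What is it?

Read the sequence 4 terms at a time; column i is its own pattern.
Subsequence A: 45, -45, 45, -45 — the oscillation 45·(−1)^(n+1).
Subsequence B: 38, 34, 30, 26 — arithmetic with common difference −4.
Subsequence C: -7, ?, 21, 35 — arithmetic with common difference +14.
Subsequence D: 49, 64, 81, 100 — consecutive squares n² from n = 7.
The gap is subsequence C's term 2; the rule gives 7.

7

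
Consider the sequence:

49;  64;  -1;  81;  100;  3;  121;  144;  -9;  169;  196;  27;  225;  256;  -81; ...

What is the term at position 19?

361

Reading positions in blocks of 3 reveals the pattern AAB — 2 tracks woven together.
Track A = 49, 64, 81, 100, 121, 144, 169, 196, 225, 256: consecutive squares n² from n = 7.
Track B = -1, 3, -9, 27, -81: a geometric progression (common ratio -3).
Term 19 comes from track A (its 13th entry): 361.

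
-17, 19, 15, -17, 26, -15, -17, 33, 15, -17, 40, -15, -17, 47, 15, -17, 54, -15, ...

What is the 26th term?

75

Split by position mod 3: positions 1, 4, 7, … form one track, and each other residue class forms its own.
Stream A: -17, -17, -17, -17, -17, -17. Constant -17.
Stream B: 19, 26, 33, 40, 47, 54. Linear: a_n = 12 + 7·n.
Stream C: 15, -15, 15, -15, 15, -15. The oscillation 15·(−1)^(n+1).
Term 26 comes from stream B (its 9th entry): 75.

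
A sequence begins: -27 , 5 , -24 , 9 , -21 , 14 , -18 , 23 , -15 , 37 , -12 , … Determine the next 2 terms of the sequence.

Positions 1, 3, 5, … form one subsequence and positions 2, 4, 6, … form another.
Stream A is -27, -24, -21, -18, -15, -12, which is arithmetic with common difference +3.
Stream B is 5, 9, 14, 23, 37, which is each term equals the sum of the previous two.
Position 12 falls in stream B as its term 6, giving 60.
Position 13 falls in stream A as its term 7, giving -9.

60, -9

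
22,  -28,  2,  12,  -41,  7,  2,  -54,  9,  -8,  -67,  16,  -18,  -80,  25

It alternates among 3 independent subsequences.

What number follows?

-28

Split by position mod 3 into 3 tracks.
Subsequence A is 22, 12, 2, -8, -18, which is arithmetic, step −10.
Subsequence B is -28, -41, -54, -67, -80, which is subtracting 13 each time.
Subsequence C is 2, 7, 9, 16, 25, which is Fibonacci-style (each term is the sum of the two before it).
The 16th slot belongs to subsequence A; its 6th term is -28.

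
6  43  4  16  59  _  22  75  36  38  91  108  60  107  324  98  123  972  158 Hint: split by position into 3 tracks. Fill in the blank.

The terms cycle through 3 interleaved subsequences.
Track A: 6, 16, 22, 38, 60, 98, 158 — Fibonacci-style (each term is the sum of the two before it).
Track B: 43, 59, 75, 91, 107, 123 — arithmetic, step +16.
Track C: 4, ?, 36, 108, 324, 972 — geometric with ratio 3.
So the missing entry in track C is 12.

12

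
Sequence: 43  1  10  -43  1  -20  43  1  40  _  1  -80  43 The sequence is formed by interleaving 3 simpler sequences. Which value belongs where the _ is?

-43

Read the sequence 3 terms at a time; column i is its own pattern.
Subsequence A is 43, -43, 43, ?, 43, which is alternating ±43.
Subsequence B is 1, 1, 1, 1, which is always 1.
Subsequence C is 10, -20, 40, -80, which is geometric with ratio -2.
Filling subsequence A at index 4 by its rule yields -43.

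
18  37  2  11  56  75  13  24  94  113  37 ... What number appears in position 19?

257

Positions follow the repeating pattern AABB; grouping by letter gives 2 tracks.
Subsequence A: 18, 37, 56, 75, 94, 113. Linear: a_n = -1 + 19·n.
Subsequence B: 2, 11, 13, 24, 37. A Fibonacci-like recurrence a_n = a_{n-1} + a_{n-2}.
Term 19 comes from subsequence B (its 9th entry): 257.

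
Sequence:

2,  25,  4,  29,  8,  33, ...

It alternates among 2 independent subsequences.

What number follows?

Odd-indexed and even-indexed terms follow separate rules.
Track A: 2, 4, 8 (powers 2^1, 2^2, 2^3, …).
Track B: 25, 29, 33 (arithmetic, step +4).
The 7th slot belongs to track A; its 4th term is 16.

16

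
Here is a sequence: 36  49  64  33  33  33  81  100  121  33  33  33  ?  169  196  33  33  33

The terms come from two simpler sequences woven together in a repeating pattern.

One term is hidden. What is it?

144

Reading positions in blocks of 6 reveals the pattern AAABBB — 2 tracks woven together.
Stream A = 36, 49, 64, 81, 100, 121, ?, 169, 196: perfect squares starting at 6².
Stream B = 33, 33, 33, 33, 33, 33, 33, 33, 33: the constant sequence 33.
So the missing entry in stream A is 144.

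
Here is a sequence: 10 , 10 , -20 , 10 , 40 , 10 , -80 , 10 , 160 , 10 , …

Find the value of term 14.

Odd-indexed and even-indexed terms follow separate rules.
Track A: 10, -20, 40, -80, 160. Geometric, ×-2 each step.
Track B: 10, 10, 10, 10, 10. Always 10.
Position 14 falls in track B as its term 7, giving 10.

10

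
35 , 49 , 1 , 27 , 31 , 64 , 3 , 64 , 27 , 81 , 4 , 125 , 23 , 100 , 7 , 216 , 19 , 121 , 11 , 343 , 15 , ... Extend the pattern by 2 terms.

Split by position mod 4: positions 1, 5, 9, … form one track, and each other residue class forms its own.
Subsequence A = 35, 31, 27, 23, 19, 15: subtracting 4 each time.
Subsequence B = 49, 64, 81, 100, 121: consecutive squares n² from n = 7.
Subsequence C = 1, 3, 4, 7, 11: each term equals the sum of the previous two.
Subsequence D = 27, 64, 125, 216, 343: perfect cubes starting at 3³.
The 22nd slot belongs to subsequence B; its 6th term is 144.
Position 23 falls in subsequence C as its term 6, giving 18.

144, 18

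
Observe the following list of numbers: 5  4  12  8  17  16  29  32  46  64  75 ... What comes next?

128

Taking every 2nd term gives 2 separate tracks.
Stream A is 5, 12, 17, 29, 46, 75, which is Fibonacci-style (each term is the sum of the two before it).
Stream B is 4, 8, 16, 32, 64, which is geometric, ×2 each step.
Position 12 → stream B, term 6 = 128.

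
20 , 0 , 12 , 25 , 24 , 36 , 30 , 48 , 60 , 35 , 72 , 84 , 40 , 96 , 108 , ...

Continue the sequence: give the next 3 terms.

Positions follow the repeating pattern ABB; grouping by letter gives 2 tracks.
Subsequence A = 20, 25, 30, 35, 40: arithmetic, step +5.
Subsequence B = 0, 12, 24, 36, 48, 60, 72, 84, 96, 108: arithmetic with common difference +12.
The 16th slot belongs to subsequence A; its 6th term is 45.
Position 17 → subsequence B, term 11 = 120.
Position 18 falls in subsequence B as its term 12, giving 132.

45, 120, 132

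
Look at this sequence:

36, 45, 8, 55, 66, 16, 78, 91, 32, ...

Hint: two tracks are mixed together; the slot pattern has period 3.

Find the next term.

105

Reading positions in blocks of 3 reveals the pattern AAB — 2 tracks woven together.
Stream A: 36, 45, 55, 66, 78, 91. The triangular numbers T_8, T_9, ….
Stream B: 8, 16, 32. Successive powers of 2.
Term 10 comes from stream A (its 7th entry): 105.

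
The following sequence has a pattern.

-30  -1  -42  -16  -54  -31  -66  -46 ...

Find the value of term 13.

Positions 1, 3, 5, … form one subsequence and positions 2, 4, 6, … form another.
Track A: -30, -42, -54, -66 — arithmetic with common difference −12.
Track B: -1, -16, -31, -46 — arithmetic with common difference −15.
Position 13 falls in track A as its term 7, giving -102.

-102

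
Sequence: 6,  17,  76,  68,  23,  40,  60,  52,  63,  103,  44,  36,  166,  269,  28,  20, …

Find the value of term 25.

2982

Positions follow the repeating pattern AABB; grouping by letter gives 2 tracks.
Subsequence A: 6, 17, 23, 40, 63, 103, 166, 269. Each term equals the sum of the previous two.
Subsequence B: 76, 68, 60, 52, 44, 36, 28, 20. Subtracting 8 each time.
Term 25 comes from subsequence A (its 13th entry): 2982.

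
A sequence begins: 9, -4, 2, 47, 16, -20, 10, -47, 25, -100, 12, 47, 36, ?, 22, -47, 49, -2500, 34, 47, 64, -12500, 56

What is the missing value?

Taking every 4th term gives 4 separate tracks.
Track A: 9, 16, 25, 36, 49, 64 — consecutive squares n² from n = 3.
Track B: -4, -20, -100, ?, -2500, -12500 — multiplying by 5 each time.
Track C: 2, 10, 12, 22, 34, 56 — Fibonacci-style (each term is the sum of the two before it).
Track D: 47, -47, 47, -47, 47 — oscillating between 47 and -47.
Filling track B at index 4 by its rule yields -500.

-500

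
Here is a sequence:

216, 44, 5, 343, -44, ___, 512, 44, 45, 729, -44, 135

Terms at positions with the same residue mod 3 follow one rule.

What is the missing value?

The terms cycle through 3 interleaved subsequences.
Subsequence A: 216, 343, 512, 729. The cubes 6³, 7³, 8³, ….
Subsequence B: 44, -44, 44, -44. Alternating ±44.
Subsequence C: 5, ?, 45, 135. Multiplying by 3 each time.
The gap is subsequence C's term 2; the rule gives 15.

15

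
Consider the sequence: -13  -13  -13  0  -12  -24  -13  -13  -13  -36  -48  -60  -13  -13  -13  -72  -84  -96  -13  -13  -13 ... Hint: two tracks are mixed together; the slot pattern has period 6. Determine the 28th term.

-144

Positions follow the repeating pattern AAABBB; grouping by letter gives 2 tracks.
Track A = -13, -13, -13, -13, -13, -13, -13, -13, -13, -13, -13, -13: constant -13.
Track B = 0, -12, -24, -36, -48, -60, -72, -84, -96: arithmetic with common difference −12.
Position 28 falls in track B as its term 13, giving -144.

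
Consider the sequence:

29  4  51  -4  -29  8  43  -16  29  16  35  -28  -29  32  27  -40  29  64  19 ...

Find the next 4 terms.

Split by position mod 4 into 4 tracks.
Stream A is 29, -29, 29, -29, 29, which is the oscillation 29·(−1)^(n+1).
Stream B is 4, 8, 16, 32, 64, which is powers 2^2, 2^3, 2^4, ….
Stream C is 51, 43, 35, 27, 19, which is arithmetic with common difference −8.
Stream D is -4, -16, -28, -40, which is subtracting 12 each time.
Term 20 comes from stream D (its 5th entry): -52.
Term 21 comes from stream A (its 6th entry): -29.
The 22nd slot belongs to stream B; its 6th term is 128.
The 23rd slot belongs to stream C; its 6th term is 11.

-52, -29, 128, 11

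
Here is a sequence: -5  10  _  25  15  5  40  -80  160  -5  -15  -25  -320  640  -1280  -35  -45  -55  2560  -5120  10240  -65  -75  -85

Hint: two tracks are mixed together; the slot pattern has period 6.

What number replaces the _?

-20

Reading positions in blocks of 6 reveals the pattern AAABBB — 2 tracks woven together.
Track A: -5, 10, ?, 40, -80, 160, -320, 640, -1280, 2560, -5120, 10240 — geometric, ×-2 each step.
Track B: 25, 15, 5, -5, -15, -25, -35, -45, -55, -65, -75, -85 — arithmetic, step −10.
Filling track A at index 3 by its rule yields -20.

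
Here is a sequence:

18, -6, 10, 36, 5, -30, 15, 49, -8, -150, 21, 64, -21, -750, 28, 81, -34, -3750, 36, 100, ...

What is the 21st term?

-47

Split by position mod 4: positions 1, 5, 9, … form one track, and each other residue class forms its own.
Track A: 18, 5, -8, -21, -34 (arithmetic, step −13).
Track B: -6, -30, -150, -750, -3750 (a geometric progression (common ratio 5)).
Track C: 10, 15, 21, 28, 36 (triangular numbers n(n+1)/2 for n = 4, 5, …).
Track D: 36, 49, 64, 81, 100 (perfect squares starting at 6²).
Position 21 → track A, term 6 = -47.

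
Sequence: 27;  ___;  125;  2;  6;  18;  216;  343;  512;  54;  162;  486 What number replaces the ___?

The slot pattern repeats as AAABBB (period 6), so there are 2 interleaved tracks.
Track A = 27, ?, 125, 216, 343, 512: the cubes 3³, 4³, 5³, ….
Track B = 2, 6, 18, 54, 162, 486: a geometric progression (common ratio 3).
So the missing entry in track A is 64.

64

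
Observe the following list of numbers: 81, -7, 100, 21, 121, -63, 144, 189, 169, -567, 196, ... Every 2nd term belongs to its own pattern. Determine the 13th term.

225

Positions 1, 3, 5, … form one subsequence and positions 2, 4, 6, … form another.
Track A = 81, 100, 121, 144, 169, 196: consecutive squares n² from n = 9.
Track B = -7, 21, -63, 189, -567: geometric with ratio -3.
Position 13 → track A, term 7 = 225.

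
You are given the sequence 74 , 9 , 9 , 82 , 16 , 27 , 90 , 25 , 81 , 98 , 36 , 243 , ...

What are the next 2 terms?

106, 49

Split by position mod 3 into 3 tracks.
Track A is 74, 82, 90, 98, which is linear: a_n = 66 + 8·n.
Track B is 9, 16, 25, 36, which is the squares 3², 4², 5², ….
Track C is 9, 27, 81, 243, which is powers 3^2, 3^3, 3^4, ….
Position 13 → track A, term 5 = 106.
The 14th slot belongs to track B; its 5th term is 49.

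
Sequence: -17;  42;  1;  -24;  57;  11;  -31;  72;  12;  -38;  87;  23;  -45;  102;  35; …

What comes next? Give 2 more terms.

Read the sequence 3 terms at a time; column i is its own pattern.
Track A = -17, -24, -31, -38, -45: arithmetic, step −7.
Track B = 42, 57, 72, 87, 102: arithmetic with common difference +15.
Track C = 1, 11, 12, 23, 35: each term equals the sum of the previous two.
Term 16 comes from track A (its 6th entry): -52.
Term 17 comes from track B (its 6th entry): 117.

-52, 117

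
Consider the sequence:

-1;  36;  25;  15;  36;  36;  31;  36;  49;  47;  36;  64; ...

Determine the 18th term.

The terms cycle through 3 interleaved subsequences.
Stream A is -1, 15, 31, 47, which is adding 16 each time.
Stream B is 36, 36, 36, 36, which is always 36.
Stream C is 25, 36, 49, 64, which is the squares 5², 6², 7², ….
Term 18 comes from stream C (its 6th entry): 100.

100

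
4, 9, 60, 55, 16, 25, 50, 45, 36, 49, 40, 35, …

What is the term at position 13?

64

Reading positions in blocks of 4 reveals the pattern AABB — 2 tracks woven together.
Stream A is 4, 9, 16, 25, 36, 49, which is perfect squares starting at 2².
Stream B is 60, 55, 50, 45, 40, 35, which is arithmetic, step −5.
Position 13 → stream A, term 7 = 64.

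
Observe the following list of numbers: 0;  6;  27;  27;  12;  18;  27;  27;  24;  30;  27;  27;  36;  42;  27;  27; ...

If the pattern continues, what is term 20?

27

Positions follow the repeating pattern AABB; grouping by letter gives 2 tracks.
Subsequence A = 0, 6, 12, 18, 24, 30, 36, 42: adding 6 each time.
Subsequence B = 27, 27, 27, 27, 27, 27, 27, 27: the constant sequence 27.
The 20th slot belongs to subsequence B; its 10th term is 27.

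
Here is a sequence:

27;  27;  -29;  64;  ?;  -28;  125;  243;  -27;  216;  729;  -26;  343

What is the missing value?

81

The terms cycle through 3 interleaved subsequences.
Stream A is 27, 64, 125, 216, 343, which is perfect cubes starting at 3³.
Stream B is 27, ?, 243, 729, which is successive powers of 3.
Stream C is -29, -28, -27, -26, which is arithmetic with common difference +1.
So the missing entry in stream B is 81.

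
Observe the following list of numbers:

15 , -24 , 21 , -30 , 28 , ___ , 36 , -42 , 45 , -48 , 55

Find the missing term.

-36

Positions 1, 3, 5, … form one subsequence and positions 2, 4, 6, … form another.
Track A = 15, 21, 28, 36, 45, 55: triangular numbers starting at T_5.
Track B = -24, -30, ?, -42, -48: arithmetic with common difference −6.
The gap is track B's term 3; the rule gives -36.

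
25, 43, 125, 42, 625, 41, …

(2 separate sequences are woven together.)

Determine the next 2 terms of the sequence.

3125, 40

Positions 1, 3, 5, … form one subsequence and positions 2, 4, 6, … form another.
Track A: 25, 125, 625 — successive powers of 5.
Track B: 43, 42, 41 — subtracting 1 each time.
Position 7 → track A, term 4 = 3125.
The 8th slot belongs to track B; its 4th term is 40.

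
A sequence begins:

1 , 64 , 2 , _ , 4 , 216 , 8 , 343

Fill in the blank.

125

The terms cycle through 2 interleaved subsequences.
Subsequence A: 1, 2, 4, 8 — successive powers of 2.
Subsequence B: 64, ?, 216, 343 — consecutive cubes n³ from n = 4.
Subsequence B's pattern makes the blank 125.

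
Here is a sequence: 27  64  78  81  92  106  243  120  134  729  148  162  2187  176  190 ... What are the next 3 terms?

6561, 204, 218

The slot pattern repeats as ABB (period 3), so there are 2 interleaved tracks.
Subsequence A: 27, 81, 243, 729, 2187 — powers 3^3, 3^4, 3^5, ….
Subsequence B: 64, 78, 92, 106, 120, 134, 148, 162, 176, 190 — arithmetic with common difference +14.
Position 16 falls in subsequence A as its term 6, giving 6561.
Position 17 → subsequence B, term 11 = 204.
Position 18 falls in subsequence B as its term 12, giving 218.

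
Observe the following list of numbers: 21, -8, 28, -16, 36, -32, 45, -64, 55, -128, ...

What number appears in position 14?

Odd-indexed and even-indexed terms follow separate rules.
Stream A: 21, 28, 36, 45, 55. Triangular numbers starting at T_6.
Stream B: -8, -16, -32, -64, -128. Multiplying by 2 each time.
Position 14 falls in stream B as its term 7, giving -512.

-512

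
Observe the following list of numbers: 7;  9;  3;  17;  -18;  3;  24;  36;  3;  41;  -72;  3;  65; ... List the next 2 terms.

144, 3

The terms cycle through 3 interleaved subsequences.
Subsequence A: 7, 17, 24, 41, 65 — a Fibonacci-like recurrence a_n = a_{n-1} + a_{n-2}.
Subsequence B: 9, -18, 36, -72 — geometric, ×-2 each step.
Subsequence C: 3, 3, 3, 3 — constant 3.
Position 14 → subsequence B, term 5 = 144.
Position 15 → subsequence C, term 5 = 3.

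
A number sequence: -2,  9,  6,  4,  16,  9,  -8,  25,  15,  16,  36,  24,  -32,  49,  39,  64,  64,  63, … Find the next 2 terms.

Split by position mod 3: positions 1, 4, 7, … form one track, and each other residue class forms its own.
Subsequence A: -2, 4, -8, 16, -32, 64. Geometric, ×-2 each step.
Subsequence B: 9, 16, 25, 36, 49, 64. Perfect squares starting at 3².
Subsequence C: 6, 9, 15, 24, 39, 63. Each term equals the sum of the previous two.
Position 19 → subsequence A, term 7 = -128.
Position 20 → subsequence B, term 7 = 81.

-128, 81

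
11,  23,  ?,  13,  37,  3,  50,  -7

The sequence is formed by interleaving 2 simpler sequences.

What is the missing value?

24

The terms cycle through 2 interleaved subsequences.
Track A = 11, ?, 37, 50: arithmetic with common difference +13.
Track B = 23, 13, 3, -7: subtracting 10 each time.
Track A's pattern makes the blank 24.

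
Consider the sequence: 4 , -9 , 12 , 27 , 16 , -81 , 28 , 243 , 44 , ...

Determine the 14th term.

-6561

Positions 1, 3, 5, … form one subsequence and positions 2, 4, 6, … form another.
Subsequence A: 4, 12, 16, 28, 44. A Fibonacci-like recurrence a_n = a_{n-1} + a_{n-2}.
Subsequence B: -9, 27, -81, 243. Multiplying by -3 each time.
Position 14 → subsequence B, term 7 = -6561.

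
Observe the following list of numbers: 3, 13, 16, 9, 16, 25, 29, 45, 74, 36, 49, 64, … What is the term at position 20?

Positions follow the repeating pattern AAABBB; grouping by letter gives 2 tracks.
Track A: 3, 13, 16, 29, 45, 74. Fibonacci-style (each term is the sum of the two before it).
Track B: 9, 16, 25, 36, 49, 64. The squares 3², 4², 5², ….
The 20th slot belongs to track A; its 11th term is 817.

817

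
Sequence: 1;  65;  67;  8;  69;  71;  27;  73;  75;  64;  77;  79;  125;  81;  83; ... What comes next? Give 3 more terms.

216, 85, 87

Positions follow the repeating pattern ABB; grouping by letter gives 2 tracks.
Track A = 1, 8, 27, 64, 125: perfect cubes starting at 1³.
Track B = 65, 67, 69, 71, 73, 75, 77, 79, 81, 83: arithmetic, step +2.
Term 16 comes from track A (its 6th entry): 216.
The 17th slot belongs to track B; its 11th term is 85.
Position 18 → track B, term 12 = 87.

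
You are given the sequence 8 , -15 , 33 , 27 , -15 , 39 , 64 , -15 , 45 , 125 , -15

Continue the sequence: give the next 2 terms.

Split by position mod 3: positions 1, 4, 7, … form one track, and each other residue class forms its own.
Track A is 8, 27, 64, 125, which is the cubes 2³, 3³, 4³, ….
Track B is -15, -15, -15, -15, which is always -15.
Track C is 33, 39, 45, which is arithmetic, step +6.
Term 12 comes from track C (its 4th entry): 51.
The 13th slot belongs to track A; its 5th term is 216.

51, 216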